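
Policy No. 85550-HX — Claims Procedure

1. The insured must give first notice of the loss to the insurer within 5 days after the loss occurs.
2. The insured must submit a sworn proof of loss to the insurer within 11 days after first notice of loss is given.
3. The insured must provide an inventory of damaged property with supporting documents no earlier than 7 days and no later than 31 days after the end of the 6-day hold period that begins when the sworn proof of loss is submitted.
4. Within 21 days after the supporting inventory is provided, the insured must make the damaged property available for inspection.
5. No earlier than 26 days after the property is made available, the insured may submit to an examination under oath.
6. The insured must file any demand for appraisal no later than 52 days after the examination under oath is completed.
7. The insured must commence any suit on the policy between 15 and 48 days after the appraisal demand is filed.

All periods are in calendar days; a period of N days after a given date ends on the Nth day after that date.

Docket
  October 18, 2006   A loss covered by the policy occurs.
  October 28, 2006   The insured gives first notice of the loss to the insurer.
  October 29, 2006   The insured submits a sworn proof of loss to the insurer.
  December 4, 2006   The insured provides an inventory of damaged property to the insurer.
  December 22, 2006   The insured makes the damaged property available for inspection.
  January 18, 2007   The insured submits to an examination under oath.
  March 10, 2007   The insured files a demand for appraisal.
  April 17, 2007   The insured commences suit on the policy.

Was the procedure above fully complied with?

Step 1: 5 days after October 18, 2006 (when the loss occurs) is October 23, 2006; October 28, 2006 misses that deadline by 5 days.
The analysis stops there.

No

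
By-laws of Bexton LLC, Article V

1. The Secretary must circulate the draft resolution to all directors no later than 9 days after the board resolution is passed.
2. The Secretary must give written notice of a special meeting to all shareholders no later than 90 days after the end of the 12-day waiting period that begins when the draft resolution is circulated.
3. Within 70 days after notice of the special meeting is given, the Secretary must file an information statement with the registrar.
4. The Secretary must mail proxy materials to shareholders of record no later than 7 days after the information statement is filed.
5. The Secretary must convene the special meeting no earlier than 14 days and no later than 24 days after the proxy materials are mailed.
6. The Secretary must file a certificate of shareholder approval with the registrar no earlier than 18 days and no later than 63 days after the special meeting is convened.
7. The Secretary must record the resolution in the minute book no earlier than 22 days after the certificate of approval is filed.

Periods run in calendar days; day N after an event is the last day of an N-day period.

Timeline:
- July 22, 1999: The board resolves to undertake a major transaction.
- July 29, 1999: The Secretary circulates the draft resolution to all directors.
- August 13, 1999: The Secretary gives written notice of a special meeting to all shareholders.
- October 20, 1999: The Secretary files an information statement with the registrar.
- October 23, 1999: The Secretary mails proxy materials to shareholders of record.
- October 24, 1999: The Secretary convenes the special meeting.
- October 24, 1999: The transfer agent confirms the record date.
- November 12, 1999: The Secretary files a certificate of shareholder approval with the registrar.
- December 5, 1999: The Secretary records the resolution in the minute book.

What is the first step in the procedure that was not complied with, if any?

(1) due by July 22, 1999 + 9 days = July 31, 1999; July 29, 1999 is within that limit.
(2) due by August 10, 1999 + 90 days = November 8, 1999; done August 13, 1999 — timely.
(3) due by August 13, 1999 + 70 days = October 22, 1999; done October 20, 1999 — timely.
(4) due by October 20, 1999 + 7 days = October 27, 1999; October 23, 1999 is within that limit.
(5) the permitted window runs from October 23, 1999 + 14 = November 6, 1999 to October 23, 1999 + 24 = November 16, 1999; done October 24, 1999 — 13 days before the window opened.
The procedure was therefore not followed at step 5.

Step 5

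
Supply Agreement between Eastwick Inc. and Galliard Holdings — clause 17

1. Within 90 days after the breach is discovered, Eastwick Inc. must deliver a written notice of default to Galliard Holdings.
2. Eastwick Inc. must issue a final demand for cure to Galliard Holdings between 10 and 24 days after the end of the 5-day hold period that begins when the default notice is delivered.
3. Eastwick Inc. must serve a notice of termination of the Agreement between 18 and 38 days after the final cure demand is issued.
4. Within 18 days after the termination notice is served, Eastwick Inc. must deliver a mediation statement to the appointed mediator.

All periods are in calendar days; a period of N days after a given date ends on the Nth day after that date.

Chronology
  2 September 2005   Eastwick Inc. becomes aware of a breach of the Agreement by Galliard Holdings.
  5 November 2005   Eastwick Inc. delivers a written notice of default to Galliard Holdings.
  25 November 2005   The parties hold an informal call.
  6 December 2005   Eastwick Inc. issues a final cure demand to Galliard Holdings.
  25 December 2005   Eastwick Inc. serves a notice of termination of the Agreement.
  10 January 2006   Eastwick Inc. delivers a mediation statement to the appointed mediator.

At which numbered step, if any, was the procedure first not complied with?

Step 2

Step 1: 90 days after 2 September 2005 (when the breach is discovered) is 1 December 2005; done 5 November 2005 — timely.
Step 2: the window is 10–24 days after 10 November 2005 (end of the 5-day hold period, which began when the default notice is delivered on 5 November 2005), so 20 November 2005 through 4 December 2005; 6 December 2005 is 2 days past the end of the window.
Later steps need not be reached.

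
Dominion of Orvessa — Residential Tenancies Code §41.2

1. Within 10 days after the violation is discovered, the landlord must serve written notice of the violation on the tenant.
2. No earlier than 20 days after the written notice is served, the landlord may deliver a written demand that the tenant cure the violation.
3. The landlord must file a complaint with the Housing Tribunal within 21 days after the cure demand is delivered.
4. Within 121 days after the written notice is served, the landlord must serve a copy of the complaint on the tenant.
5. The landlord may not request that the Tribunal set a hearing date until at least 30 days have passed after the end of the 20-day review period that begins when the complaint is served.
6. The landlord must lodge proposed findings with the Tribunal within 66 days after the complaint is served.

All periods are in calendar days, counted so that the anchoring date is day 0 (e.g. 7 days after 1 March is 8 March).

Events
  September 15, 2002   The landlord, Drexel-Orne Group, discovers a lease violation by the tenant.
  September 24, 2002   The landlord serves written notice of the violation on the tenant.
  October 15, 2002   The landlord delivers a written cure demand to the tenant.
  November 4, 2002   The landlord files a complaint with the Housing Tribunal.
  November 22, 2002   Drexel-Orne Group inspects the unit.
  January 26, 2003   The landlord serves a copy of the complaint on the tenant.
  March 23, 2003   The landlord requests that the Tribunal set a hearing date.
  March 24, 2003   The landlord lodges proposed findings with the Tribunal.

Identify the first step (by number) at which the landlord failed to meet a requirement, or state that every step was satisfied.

(1) due by September 15, 2002 + 10 days = September 25, 2002; September 24, 2002 is within that limit.
(2) permitted from September 24, 2002 + 20 days = October 14, 2002 onward; done October 15, 2002 — permitted.
(3) due by October 15, 2002 + 21 days = November 5, 2002; completed November 4, 2002, before the deadline.
(4) due by September 24, 2002 + 121 days = January 23, 2003; not done until January 26, 2003, 3 days after the deadline.

Step 4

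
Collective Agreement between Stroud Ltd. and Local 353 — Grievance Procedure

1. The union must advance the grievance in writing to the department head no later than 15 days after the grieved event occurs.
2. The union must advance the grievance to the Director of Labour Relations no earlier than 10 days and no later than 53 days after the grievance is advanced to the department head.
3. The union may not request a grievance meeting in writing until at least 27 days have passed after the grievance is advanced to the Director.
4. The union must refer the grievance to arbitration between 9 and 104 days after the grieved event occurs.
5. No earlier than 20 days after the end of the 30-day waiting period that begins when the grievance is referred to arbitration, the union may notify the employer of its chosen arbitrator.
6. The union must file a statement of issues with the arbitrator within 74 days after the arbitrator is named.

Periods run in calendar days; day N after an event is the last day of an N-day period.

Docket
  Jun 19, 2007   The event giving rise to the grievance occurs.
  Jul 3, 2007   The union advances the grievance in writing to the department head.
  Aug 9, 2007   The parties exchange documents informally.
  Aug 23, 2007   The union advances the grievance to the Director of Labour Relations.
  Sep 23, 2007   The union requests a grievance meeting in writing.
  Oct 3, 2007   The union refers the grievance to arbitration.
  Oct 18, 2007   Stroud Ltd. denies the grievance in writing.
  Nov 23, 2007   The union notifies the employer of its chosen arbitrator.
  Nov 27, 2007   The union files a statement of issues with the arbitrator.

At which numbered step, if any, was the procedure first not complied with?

Step 4

Step 1: 15 days after Jun 19, 2007 (when the grieved event occurs) is Jul 4, 2007; done Jul 3, 2007 — timely.
Step 2: the window is 10–53 days after Jul 3, 2007 (when the grievance is advanced to the department head), so Jul 13, 2007 through Aug 25, 2007; done Aug 23, 2007 — within the window.
Step 3: the earliest permitted date is 27 days after Aug 23, 2007 (when the grievance is advanced to the Director), i.e. Sep 19, 2007; done Sep 23, 2007, after the minimum wait.
Step 4: the window is 9–104 days after Jun 19, 2007 (when the grieved event occurs), so Jun 28, 2007 through Oct 1, 2007; done Oct 3, 2007 — 2 days after the window closed.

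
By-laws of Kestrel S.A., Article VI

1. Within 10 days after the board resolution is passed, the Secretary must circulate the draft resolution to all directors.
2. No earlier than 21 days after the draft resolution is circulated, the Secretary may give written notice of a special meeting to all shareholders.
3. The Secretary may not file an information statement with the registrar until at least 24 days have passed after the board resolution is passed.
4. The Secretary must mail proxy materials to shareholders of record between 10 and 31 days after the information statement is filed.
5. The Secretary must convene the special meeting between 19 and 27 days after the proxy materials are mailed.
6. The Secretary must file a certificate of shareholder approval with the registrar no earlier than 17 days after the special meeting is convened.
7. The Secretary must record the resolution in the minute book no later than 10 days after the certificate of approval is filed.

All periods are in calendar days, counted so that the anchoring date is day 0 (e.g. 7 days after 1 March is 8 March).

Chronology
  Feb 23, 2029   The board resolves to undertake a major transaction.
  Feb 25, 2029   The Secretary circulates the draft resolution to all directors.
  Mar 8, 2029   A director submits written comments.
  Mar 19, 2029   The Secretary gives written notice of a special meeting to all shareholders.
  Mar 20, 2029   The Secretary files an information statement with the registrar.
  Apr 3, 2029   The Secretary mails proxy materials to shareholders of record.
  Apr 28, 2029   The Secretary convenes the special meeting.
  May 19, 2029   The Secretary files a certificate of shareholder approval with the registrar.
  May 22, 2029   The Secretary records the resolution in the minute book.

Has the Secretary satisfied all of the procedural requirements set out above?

Step 1: 10 days after Feb 23, 2029 (when the board resolution is passed) is Mar 5, 2029; Feb 25, 2029 is within that limit.
Step 2: the earliest permitted date is 21 days after Feb 25, 2029 (when the draft resolution is circulated), i.e. Mar 18, 2029; Mar 19, 2029 is on or after that date.
Step 3: the earliest permitted date is 24 days after Feb 23, 2029 (when the board resolution is passed), i.e. Mar 19, 2029; done Mar 20, 2029, after the minimum wait.
Step 4: the window is 10–31 days after Mar 20, 2029 (when the information statement is filed), so Mar 30, 2029 through Apr 20, 2029; done Apr 3, 2029 — within the window.
Step 5: the window is 19–27 days after Apr 3, 2029 (when the proxy materials are mailed), so Apr 22, 2029 through Apr 30, 2029; done Apr 28, 2029, which is between those dates.
Step 6: the earliest permitted date is 17 days after Apr 28, 2029 (when the special meeting is convened), i.e. May 15, 2029; May 19, 2029 is on or after that date.
Step 7: 10 days after May 19, 2029 (when the certificate of approval is filed) is May 29, 2029; May 22, 2029 is within that limit.

Yes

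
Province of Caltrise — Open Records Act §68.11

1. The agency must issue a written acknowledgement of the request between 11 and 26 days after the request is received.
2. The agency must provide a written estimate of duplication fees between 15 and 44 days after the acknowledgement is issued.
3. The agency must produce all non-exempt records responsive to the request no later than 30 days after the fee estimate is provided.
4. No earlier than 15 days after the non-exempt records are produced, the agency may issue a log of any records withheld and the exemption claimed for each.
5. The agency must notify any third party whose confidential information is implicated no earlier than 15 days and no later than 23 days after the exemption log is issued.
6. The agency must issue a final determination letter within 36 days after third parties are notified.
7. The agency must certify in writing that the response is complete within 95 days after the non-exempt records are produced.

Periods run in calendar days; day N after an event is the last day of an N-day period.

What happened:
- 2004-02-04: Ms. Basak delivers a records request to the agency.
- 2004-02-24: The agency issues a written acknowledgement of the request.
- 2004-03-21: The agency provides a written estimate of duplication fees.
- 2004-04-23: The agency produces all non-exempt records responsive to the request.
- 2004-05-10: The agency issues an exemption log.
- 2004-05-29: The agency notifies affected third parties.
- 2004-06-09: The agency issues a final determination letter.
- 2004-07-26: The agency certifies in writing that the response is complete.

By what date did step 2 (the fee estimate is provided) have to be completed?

Step 2 runs from 2004-02-24, when the acknowledgement is issued. The window is 15–44 days after 2004-02-24; it closes on 2004-04-08.

2004-04-08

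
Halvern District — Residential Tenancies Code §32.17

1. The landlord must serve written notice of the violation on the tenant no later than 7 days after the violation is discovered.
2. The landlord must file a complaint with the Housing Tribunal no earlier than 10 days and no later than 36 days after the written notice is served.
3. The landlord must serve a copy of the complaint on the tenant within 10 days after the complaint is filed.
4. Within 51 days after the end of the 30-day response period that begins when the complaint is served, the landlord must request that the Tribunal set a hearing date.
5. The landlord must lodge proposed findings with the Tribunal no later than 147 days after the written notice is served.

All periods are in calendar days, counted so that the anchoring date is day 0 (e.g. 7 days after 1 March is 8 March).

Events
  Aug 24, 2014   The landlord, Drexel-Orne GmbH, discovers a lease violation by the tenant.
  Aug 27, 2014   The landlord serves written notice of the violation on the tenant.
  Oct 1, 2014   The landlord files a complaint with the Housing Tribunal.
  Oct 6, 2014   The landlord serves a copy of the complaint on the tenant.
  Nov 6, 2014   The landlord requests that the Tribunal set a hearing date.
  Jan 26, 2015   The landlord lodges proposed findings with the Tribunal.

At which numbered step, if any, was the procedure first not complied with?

Step 5

Step 1: 7 days after Aug 24, 2014 (when the violation is discovered) is Aug 31, 2014; completed Aug 27, 2014, before the deadline.
Step 2: the window is 10–36 days after Aug 27, 2014 (when the written notice is served), so Sep 6, 2014 through Oct 2, 2014; Oct 1, 2014 falls inside that range.
Step 3: 10 days after Oct 1, 2014 (when the complaint is filed) is Oct 11, 2014; done Oct 6, 2014 — timely.
Step 4: 51 days after Nov 5, 2014 (end of the 30-day response period, which began when the complaint is served on Oct 6, 2014) is Dec 26, 2014; completed Nov 6, 2014, before the deadline.
Step 5: 147 days after Aug 27, 2014 (when the written notice is served) is Jan 21, 2015; done Jan 26, 2015 — 5 days late.
The procedure was therefore not followed at step 5.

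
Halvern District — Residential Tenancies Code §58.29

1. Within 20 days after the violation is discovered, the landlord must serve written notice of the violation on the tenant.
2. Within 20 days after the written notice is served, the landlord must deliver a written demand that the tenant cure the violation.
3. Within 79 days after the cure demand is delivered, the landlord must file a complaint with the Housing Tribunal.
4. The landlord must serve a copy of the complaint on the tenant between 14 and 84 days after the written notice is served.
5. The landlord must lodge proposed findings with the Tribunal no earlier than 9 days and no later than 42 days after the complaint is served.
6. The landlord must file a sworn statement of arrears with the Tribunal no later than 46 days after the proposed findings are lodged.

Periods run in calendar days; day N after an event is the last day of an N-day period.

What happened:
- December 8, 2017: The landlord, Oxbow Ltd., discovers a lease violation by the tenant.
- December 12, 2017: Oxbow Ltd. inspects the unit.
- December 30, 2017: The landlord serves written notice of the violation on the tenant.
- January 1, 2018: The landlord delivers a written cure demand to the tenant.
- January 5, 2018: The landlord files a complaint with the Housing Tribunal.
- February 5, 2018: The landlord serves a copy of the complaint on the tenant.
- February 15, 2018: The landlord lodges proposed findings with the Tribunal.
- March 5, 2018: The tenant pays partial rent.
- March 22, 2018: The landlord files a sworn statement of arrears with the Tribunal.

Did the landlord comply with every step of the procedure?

No

Step 1 — counting 20 days from December 8, 2017 (when the violation is discovered) gives a deadline of December 28, 2017; December 30, 2017 misses that deadline by 2 days.
The analysis stops there.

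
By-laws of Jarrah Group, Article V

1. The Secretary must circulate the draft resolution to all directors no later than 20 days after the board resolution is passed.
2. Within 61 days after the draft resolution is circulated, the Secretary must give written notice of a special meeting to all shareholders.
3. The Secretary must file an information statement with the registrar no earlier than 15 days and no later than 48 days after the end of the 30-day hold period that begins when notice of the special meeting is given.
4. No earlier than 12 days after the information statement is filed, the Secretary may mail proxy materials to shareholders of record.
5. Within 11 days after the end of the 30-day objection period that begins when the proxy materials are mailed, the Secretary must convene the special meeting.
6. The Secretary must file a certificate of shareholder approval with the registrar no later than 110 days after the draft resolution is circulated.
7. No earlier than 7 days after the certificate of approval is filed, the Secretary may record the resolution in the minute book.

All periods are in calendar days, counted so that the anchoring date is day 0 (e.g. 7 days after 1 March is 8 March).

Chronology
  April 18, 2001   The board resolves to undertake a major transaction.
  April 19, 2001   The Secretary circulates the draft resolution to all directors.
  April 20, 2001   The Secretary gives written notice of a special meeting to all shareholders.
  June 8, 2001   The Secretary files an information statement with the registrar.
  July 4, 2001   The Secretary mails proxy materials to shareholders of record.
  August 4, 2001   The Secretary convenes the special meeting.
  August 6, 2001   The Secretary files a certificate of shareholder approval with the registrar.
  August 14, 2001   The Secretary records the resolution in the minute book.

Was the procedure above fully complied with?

Yes

(1) due by April 18, 2001 + 20 days = May 8, 2001; April 19, 2001 is within that limit.
(2) due by April 19, 2001 + 61 days = June 19, 2001; done April 20, 2001 — timely.
(3) the permitted window runs from May 20, 2001 + 15 = June 4, 2001 to May 20, 2001 + 48 = July 7, 2001; June 8, 2001 falls inside that range.
(4) permitted from June 8, 2001 + 12 days = June 20, 2001 onward; done July 4, 2001 — permitted.
(5) due by August 3, 2001 + 11 days = August 14, 2001; done August 4, 2001 — timely.
(6) due by April 19, 2001 + 110 days = August 7, 2001; completed August 6, 2001, before the deadline.
(7) permitted from August 6, 2001 + 7 days = August 13, 2001 onward; done August 14, 2001, after the minimum wait.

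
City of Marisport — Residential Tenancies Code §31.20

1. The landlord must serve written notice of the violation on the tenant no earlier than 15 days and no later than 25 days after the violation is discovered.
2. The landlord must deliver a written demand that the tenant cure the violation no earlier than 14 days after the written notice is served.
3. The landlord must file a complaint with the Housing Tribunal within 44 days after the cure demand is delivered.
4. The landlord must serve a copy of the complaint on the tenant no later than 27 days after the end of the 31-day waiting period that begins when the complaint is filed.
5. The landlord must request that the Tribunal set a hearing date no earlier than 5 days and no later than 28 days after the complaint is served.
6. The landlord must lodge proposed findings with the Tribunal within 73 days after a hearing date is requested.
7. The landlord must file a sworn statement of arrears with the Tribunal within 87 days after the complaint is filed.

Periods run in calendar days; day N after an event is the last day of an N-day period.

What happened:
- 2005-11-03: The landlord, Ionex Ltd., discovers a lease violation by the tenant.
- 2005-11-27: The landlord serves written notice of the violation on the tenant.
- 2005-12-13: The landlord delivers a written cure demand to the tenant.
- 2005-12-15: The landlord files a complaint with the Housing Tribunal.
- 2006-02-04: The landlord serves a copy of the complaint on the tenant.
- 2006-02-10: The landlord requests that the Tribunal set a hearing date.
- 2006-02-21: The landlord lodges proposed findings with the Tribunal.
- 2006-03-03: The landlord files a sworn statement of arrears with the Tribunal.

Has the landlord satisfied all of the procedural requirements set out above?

Yes

Step 1 — 15 and 25 days from 2005-11-03 (when the violation is discovered) are 2005-11-18 and 2005-11-28 respectively; done 2005-11-27 — within the window.
Step 2 — must wait 14 days from 2005-11-27 (when the written notice is served), so not before 2005-12-11; 2005-12-13 is on or after that date.
Step 3 — counting 44 days from 2005-12-13 (when the cure demand is delivered) gives a deadline of 2006-01-26; 2005-12-15 is within that limit.
Step 4 — counting 27 days from 2006-01-15 (end of the 31-day waiting period, which began when the complaint is filed on 2005-12-15) gives a deadline of 2006-02-11; done 2006-02-04 — timely.
Step 5 — 5 and 28 days from 2006-02-04 (when the complaint is served) are 2006-02-09 and 2006-03-04 respectively; 2006-02-10 falls inside that range.
Step 6 — counting 73 days from 2006-02-10 (when a hearing date is requested) gives a deadline of 2006-04-24; 2006-02-21 is within that limit.
Step 7 — counting 87 days from 2005-12-15 (when the complaint is filed) gives a deadline of 2006-03-12; done 2006-03-03 — timely.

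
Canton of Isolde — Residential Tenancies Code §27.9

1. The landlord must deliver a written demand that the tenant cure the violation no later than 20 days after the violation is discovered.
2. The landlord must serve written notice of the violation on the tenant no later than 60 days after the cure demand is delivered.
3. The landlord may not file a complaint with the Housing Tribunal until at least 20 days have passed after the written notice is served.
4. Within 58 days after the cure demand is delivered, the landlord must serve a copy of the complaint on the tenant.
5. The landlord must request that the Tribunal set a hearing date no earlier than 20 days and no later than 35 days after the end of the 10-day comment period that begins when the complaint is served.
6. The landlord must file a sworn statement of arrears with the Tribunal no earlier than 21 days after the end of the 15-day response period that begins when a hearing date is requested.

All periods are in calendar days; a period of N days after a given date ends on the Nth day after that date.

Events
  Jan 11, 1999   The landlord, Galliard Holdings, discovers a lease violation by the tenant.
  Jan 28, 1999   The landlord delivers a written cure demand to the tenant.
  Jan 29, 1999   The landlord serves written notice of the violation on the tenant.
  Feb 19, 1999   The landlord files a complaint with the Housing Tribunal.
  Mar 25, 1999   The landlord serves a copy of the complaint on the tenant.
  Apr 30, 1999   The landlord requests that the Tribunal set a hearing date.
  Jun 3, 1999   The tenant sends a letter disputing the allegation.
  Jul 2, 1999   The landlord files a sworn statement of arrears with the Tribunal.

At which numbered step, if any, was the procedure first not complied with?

Step 1 — counting 20 days from Jan 11, 1999 (when the violation is discovered) gives a deadline of Jan 31, 1999; done Jan 28, 1999 — timely.
Step 2 — counting 60 days from Jan 28, 1999 (when the cure demand is delivered) gives a deadline of Mar 29, 1999; Jan 29, 1999 is within that limit.
Step 3 — must wait 20 days from Jan 29, 1999 (when the written notice is served), so not before Feb 18, 1999; done Feb 19, 1999, after the minimum wait.
Step 4 — counting 58 days from Jan 28, 1999 (when the cure demand is delivered) gives a deadline of Mar 27, 1999; done Mar 25, 1999 — timely.
Step 5 — 20 and 35 days from Apr 4, 1999 (end of the 10-day comment period, which began when the complaint is served on Mar 25, 1999) are Apr 24, 1999 and May 9, 1999 respectively; Apr 30, 1999 falls inside that range.
Step 6 — must wait 21 days from May 15, 1999 (end of the 15-day response period, which began when a hearing date is requested on Apr 30, 1999), so not before Jun 5, 1999; Jul 2, 1999 is on or after that date.

None — every step was satisfied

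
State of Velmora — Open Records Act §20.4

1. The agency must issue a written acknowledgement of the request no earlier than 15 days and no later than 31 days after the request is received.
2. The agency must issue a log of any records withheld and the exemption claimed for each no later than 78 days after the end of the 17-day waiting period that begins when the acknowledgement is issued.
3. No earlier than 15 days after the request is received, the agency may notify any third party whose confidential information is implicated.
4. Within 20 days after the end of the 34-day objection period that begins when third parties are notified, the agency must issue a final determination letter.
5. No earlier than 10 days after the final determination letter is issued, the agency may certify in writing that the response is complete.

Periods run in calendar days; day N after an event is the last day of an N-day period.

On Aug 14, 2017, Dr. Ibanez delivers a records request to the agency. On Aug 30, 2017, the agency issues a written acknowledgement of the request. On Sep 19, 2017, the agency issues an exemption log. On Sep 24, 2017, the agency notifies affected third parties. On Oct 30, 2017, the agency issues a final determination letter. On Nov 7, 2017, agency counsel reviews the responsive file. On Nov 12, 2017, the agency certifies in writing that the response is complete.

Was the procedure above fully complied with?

(1) the permitted window runs from Aug 14, 2017 + 15 = Aug 29, 2017 to Aug 14, 2017 + 31 = Sep 14, 2017; done Aug 30, 2017, which is between those dates.
(2) due by Sep 16, 2017 + 78 days = Dec 3, 2017; completed Sep 19, 2017, before the deadline.
(3) permitted from Aug 14, 2017 + 15 days = Aug 29, 2017 onward; done Sep 24, 2017 — permitted.
(4) due by Oct 28, 2017 + 20 days = Nov 17, 2017; completed Oct 30, 2017, before the deadline.
(5) permitted from Oct 30, 2017 + 10 days = Nov 9, 2017 onward; done Nov 12, 2017 — permitted.

Yes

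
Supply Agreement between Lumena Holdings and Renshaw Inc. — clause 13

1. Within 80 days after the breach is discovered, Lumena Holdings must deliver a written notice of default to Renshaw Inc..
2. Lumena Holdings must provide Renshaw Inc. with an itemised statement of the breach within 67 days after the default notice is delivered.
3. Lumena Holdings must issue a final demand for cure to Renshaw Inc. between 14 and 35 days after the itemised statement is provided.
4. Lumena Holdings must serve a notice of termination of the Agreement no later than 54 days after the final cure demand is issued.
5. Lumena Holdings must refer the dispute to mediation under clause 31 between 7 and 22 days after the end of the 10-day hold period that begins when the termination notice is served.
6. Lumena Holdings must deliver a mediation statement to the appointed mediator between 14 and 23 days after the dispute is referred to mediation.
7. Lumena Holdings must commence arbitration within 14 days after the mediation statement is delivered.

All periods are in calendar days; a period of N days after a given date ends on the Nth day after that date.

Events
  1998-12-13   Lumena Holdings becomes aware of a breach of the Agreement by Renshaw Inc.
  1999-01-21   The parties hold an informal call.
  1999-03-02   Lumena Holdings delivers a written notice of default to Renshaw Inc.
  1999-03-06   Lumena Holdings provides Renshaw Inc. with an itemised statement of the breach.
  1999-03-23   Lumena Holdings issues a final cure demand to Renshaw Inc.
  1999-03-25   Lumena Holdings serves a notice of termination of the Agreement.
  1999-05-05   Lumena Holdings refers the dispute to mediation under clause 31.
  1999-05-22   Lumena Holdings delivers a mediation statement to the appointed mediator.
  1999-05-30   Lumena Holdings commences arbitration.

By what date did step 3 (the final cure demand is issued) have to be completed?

Step 3 runs from 1999-03-06, when the itemised statement is provided. The window is 14–35 days after 1999-03-06; it closes on 1999-04-10.

1999-04-10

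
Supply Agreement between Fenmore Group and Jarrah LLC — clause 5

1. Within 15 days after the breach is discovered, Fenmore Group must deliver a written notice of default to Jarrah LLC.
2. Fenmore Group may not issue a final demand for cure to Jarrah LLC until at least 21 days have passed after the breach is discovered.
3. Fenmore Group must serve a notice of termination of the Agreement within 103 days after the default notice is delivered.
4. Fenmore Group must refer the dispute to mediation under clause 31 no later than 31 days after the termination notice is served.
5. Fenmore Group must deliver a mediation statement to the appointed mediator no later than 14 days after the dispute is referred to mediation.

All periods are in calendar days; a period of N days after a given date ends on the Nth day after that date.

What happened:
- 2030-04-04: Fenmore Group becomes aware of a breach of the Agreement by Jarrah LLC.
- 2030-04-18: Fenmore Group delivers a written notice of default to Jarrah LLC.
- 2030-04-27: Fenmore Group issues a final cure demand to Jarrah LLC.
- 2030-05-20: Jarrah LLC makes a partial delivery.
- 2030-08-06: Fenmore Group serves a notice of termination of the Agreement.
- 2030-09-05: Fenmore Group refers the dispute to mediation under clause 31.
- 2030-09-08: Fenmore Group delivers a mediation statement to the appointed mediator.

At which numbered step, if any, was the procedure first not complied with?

Step 3

Step 1: 15 days after 2030-04-04 (when the breach is discovered) is 2030-04-19; completed 2030-04-18, before the deadline.
Step 2: the earliest permitted date is 21 days after 2030-04-04 (when the breach is discovered), i.e. 2030-04-25; done 2030-04-27 — permitted.
Step 3: 103 days after 2030-04-18 (when the default notice is delivered) is 2030-07-30; done 2030-08-06 — 7 days late.
The procedure was therefore not followed at step 3.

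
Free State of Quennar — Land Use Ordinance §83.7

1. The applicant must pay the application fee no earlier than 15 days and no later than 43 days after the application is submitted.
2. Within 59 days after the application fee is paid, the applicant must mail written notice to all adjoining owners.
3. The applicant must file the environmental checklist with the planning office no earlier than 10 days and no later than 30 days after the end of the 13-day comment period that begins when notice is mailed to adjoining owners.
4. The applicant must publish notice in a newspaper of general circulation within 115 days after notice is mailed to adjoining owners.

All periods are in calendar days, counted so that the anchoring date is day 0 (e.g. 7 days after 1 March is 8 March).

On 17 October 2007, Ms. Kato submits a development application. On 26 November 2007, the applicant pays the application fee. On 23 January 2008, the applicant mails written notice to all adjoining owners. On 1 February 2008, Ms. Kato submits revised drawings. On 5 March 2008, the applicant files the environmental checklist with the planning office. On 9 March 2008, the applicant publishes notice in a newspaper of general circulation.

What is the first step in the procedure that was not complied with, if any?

Step 1 — 15 and 43 days from 17 October 2007 (when the application is submitted) are 1 November 2007 and 29 November 2007 respectively; done 26 November 2007 — within the window.
Step 2 — counting 59 days from 26 November 2007 (when the application fee is paid) gives a deadline of 24 January 2008; done 23 January 2008 — timely.
Step 3 — 10 and 30 days from 5 February 2008 (end of the 13-day comment period, which began when notice is mailed to adjoining owners on 23 January 2008) are 15 February 2008 and 6 March 2008 respectively; 5 March 2008 falls inside that range.
Step 4 — counting 115 days from 23 January 2008 (when notice is mailed to adjoining owners) gives a deadline of 17 May 2008; completed 9 March 2008, before the deadline.

None — every step was satisfied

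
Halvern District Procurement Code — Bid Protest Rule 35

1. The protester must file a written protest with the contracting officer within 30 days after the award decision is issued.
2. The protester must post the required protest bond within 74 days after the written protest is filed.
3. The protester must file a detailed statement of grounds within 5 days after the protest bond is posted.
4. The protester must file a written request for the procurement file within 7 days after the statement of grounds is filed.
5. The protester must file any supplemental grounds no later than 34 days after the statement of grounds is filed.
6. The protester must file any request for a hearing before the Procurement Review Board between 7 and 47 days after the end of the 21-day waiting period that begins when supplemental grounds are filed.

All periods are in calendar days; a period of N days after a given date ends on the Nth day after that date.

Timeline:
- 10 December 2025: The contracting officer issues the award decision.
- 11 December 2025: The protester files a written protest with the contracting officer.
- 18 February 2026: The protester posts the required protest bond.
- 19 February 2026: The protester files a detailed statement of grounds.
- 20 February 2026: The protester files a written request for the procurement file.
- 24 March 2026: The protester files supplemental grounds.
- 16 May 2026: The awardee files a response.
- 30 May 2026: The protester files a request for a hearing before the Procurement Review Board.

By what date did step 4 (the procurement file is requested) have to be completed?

Step 4 runs from 19 February 2026, when the statement of grounds is filed. 7 days after 19 February 2026 is 26 February 2026.

26 February 2026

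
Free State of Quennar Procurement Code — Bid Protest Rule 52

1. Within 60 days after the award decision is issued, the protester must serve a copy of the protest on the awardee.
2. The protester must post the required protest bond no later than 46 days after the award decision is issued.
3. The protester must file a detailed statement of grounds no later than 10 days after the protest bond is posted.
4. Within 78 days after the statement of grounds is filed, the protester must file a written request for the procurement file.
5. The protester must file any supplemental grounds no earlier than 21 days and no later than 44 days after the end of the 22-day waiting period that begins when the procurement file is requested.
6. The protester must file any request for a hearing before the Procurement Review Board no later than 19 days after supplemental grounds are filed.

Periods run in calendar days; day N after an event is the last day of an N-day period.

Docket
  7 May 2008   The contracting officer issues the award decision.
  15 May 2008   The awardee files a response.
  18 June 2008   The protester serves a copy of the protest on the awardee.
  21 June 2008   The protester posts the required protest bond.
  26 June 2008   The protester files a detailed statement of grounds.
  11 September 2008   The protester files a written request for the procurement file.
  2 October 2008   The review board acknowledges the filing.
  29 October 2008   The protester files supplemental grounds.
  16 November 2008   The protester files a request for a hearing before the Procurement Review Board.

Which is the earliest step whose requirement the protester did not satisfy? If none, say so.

Step 1 — counting 60 days from 7 May 2008 (when the award decision is issued) gives a deadline of 6 July 2008; done 18 June 2008 — timely.
Step 2 — counting 46 days from 7 May 2008 (when the award decision is issued) gives a deadline of 22 June 2008; completed 21 June 2008, before the deadline.
Step 3 — counting 10 days from 21 June 2008 (when the protest bond is posted) gives a deadline of 1 July 2008; 26 June 2008 is within that limit.
Step 4 — counting 78 days from 26 June 2008 (when the statement of grounds is filed) gives a deadline of 12 September 2008; 11 September 2008 is within that limit.
Step 5 — 21 and 44 days from 3 October 2008 (end of the 22-day waiting period, which began when the procurement file is requested on 11 September 2008) are 24 October 2008 and 16 November 2008 respectively; done 29 October 2008 — within the window.
Step 6 — counting 19 days from 29 October 2008 (when supplemental grounds are filed) gives a deadline of 17 November 2008; 16 November 2008 is within that limit.

None — every step was satisfied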